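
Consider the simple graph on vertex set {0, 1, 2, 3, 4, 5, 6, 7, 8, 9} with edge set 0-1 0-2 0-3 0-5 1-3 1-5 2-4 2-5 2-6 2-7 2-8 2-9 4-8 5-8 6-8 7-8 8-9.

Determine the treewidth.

A width-2 tree decomposition is:
Bags: B1 = {2, 8, 9}  B2 = {2, 5, 8}  B3 = {2, 7, 8}  B4 = {0, 2, 5}  B5 = {0, 1, 5}  B6 = {2, 6, 8}  B7 = {0, 1, 3}  B8 = {2, 4, 8}
Tree: B1–B2, B2–B3, B2–B4, B4–B5, B1–B6, B5–B7, B1–B8
Every bag has size at most 3, so the width is 3 − 1 = 2 and tw(G) ≤ 2. For the lower bound, the 3 vertices {0, 1, 3} are pairwise adjacent, and any tree decomposition puts a clique entirely inside one bag — forcing width ≥ 2. Combining the bounds, tw(G) = 2.

2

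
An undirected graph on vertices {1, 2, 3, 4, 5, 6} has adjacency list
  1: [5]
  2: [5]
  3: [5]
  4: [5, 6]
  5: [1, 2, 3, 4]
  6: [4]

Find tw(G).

A width-1 tree decomposition is:
Bags: B1 = {4, 6}  B2 = {4, 5}  B3 = {2, 5}  B4 = {1, 5}  B5 = {3, 5}
Tree: B1–B2, B2–B3, B2–B4, B4–B5
Each bag holds 2 vertices, so the decomposition has width 1, which upper-bounds the treewidth. G has an edge, so its treewidth is at least 1. The upper and lower bounds meet at 1, so that is the treewidth.

1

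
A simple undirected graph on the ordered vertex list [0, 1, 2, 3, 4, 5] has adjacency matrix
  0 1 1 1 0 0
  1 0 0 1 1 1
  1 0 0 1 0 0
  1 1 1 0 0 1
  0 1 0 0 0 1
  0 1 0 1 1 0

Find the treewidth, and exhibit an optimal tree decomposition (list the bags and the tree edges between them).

Treewidth 2.
Bags: B1 = {1, 3, 5}  B2 = {0, 1, 3}  B3 = {0, 2, 3}  B4 = {1, 4, 5}
Tree: B1–B2, B2–B3, B1–B4

Every bag has size at most 3, so the width is 3 − 1 = 2 and tw(G) ≤ 2. Conversely, {0, 1, 3} is a clique of size 3, and the vertices of any clique must share a bag in every tree decomposition; so some bag has ≥ 3 vertices and tw(G) ≥ 2. Combining the bounds, tw(G) = 2.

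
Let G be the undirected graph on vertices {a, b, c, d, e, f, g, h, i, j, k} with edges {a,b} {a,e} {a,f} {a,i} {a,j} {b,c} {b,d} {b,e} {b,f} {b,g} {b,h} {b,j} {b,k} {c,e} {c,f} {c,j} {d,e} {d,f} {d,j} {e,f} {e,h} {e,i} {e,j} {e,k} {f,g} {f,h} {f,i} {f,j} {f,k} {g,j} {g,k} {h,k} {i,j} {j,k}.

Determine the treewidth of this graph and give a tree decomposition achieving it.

Treewidth 4.
Bags: B1 = {b, e, f, j, k}  B2 = {b, c, e, f, j}  B3 = {b, d, e, f, j}  B4 = {a, b, e, f, j}  B5 = {b, e, f, h, k}  B6 = {b, f, g, j, k}  B7 = {a, e, f, i, j}
Tree: B1–B2, B2–B3, B2–B4, B1–B5, B1–B6, B4–B7

Each bag holds 5 vertices, so the decomposition has width 4, which upper-bounds the treewidth. Conversely, {b, f, g, j, k} is a clique of size 5, and the vertices of any clique must share a bag in every tree decomposition; so some bag has ≥ 5 vertices and tw(G) ≥ 4. Hence tw(G) = 4 exactly.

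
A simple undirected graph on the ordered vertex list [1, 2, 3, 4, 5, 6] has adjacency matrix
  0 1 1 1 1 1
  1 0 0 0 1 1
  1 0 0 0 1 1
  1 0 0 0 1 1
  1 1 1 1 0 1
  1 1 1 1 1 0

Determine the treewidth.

3

A width-3 tree decomposition is:
Bags: B1 = {1, 3, 5, 6}  B2 = {1, 2, 5, 6}  B3 = {1, 4, 5, 6}
Tree: B1–B2, B2–B3
Every bag has size at most 4, so the width is 4 − 1 = 3 and tw(G) ≤ 3. Conversely, {1, 2, 5, 6} is a clique of size 4, and the vertices of any clique must share a bag in every tree decomposition; so some bag has ≥ 4 vertices and tw(G) ≥ 3. Hence tw(G) = 3 exactly.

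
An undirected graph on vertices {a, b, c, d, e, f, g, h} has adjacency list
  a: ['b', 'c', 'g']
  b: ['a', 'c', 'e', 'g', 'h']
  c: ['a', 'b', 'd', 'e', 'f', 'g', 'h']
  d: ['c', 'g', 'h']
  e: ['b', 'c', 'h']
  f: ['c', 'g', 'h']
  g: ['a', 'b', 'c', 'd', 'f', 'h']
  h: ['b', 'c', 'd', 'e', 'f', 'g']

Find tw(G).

A width-3 tree decomposition is:
Bags: B1 = {b, c, g, h}  B2 = {a, b, c, g}  B3 = {c, d, g, h}  B4 = {c, f, g, h}  B5 = {b, c, e, h}
Tree: B1–B2, B1–B3, B1–B4, B1–B5
Each bag holds 4 vertices, so the decomposition has width 3, which upper-bounds the treewidth. Conversely, {c, d, g, h} is a clique of size 4, and the vertices of any clique must share a bag in every tree decomposition; so some bag has ≥ 4 vertices and tw(G) ≥ 3. The upper and lower bounds meet at 3, so that is the treewidth.

3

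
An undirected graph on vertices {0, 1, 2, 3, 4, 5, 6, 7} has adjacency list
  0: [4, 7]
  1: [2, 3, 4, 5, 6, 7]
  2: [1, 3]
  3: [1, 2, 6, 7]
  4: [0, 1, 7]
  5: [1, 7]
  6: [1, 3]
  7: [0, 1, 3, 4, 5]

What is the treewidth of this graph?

2

A width-2 tree decomposition is:
Bags: B1 = {0, 4, 7}  B2 = {1, 4, 7}  B3 = {1, 5, 7}  B4 = {1, 3, 7}  B5 = {1, 2, 3}  B6 = {1, 3, 6}
Tree: B1–B2, B2–B3, B2–B4, B4–B5, B5–B6
Every bag has size at most 3, so the width is 3 − 1 = 2 and tw(G) ≤ 2. On the other hand G contains the 3-clique {0, 4, 7}. A clique must lie in a single bag of any decomposition, so no decomposition can have width below 2. Combining the bounds, tw(G) = 2.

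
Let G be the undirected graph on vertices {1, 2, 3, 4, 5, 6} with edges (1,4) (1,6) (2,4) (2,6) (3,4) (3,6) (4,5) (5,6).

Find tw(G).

2

A width-2 tree decomposition is:
Bags: B1 = {1, 4, 6}  B2 = {4, 5, 6}  B3 = {3, 4, 6}  B4 = {2, 4, 6}
Tree: B1–B2, B2–B3, B3–B4
Each bag holds 3 vertices, so the decomposition has width 2, which upper-bounds the treewidth. Since 1–4–5–6–1 is a cycle in G, G is not acyclic. Forests are exactly the graphs of treewidth ≤ 1, so tw(G) ≥ 2. Combining the bounds, tw(G) = 2.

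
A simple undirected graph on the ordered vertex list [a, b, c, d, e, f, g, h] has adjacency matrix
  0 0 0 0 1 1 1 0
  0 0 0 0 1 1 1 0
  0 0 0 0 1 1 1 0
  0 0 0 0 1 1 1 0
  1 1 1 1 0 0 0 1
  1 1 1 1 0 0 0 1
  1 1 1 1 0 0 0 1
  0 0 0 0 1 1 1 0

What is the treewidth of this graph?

A width-3 tree decomposition is:
Bags: B1 = {c, e, f, g}  B2 = {b, e, f, g}  B3 = {d, e, f, g}  B4 = {e, f, g, h}  B5 = {a, e, f, g}
Tree: B1–B2, B2–B3, B3–B4, B4–B5
Each bag holds 4 vertices, so the decomposition has width 3, which upper-bounds the treewidth. For the lower bound: the 4 vertex sets {c,f}, {b,e}, {g}, {d} are disjoint, each induces a connected subgraph, and every pair is joined by at least one edge of G. Contracting each set to a single vertex therefore yields K_{4} as a minor, and since treewidth is minor-monotone, tw(G) ≥ tw(K_{4}) = 3. Therefore the treewidth is 3.

3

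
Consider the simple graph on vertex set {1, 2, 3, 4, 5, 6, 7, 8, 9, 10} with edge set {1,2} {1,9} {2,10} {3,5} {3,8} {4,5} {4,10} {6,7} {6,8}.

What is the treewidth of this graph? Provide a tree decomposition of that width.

Each bag holds 2 vertices, so the decomposition has width 1, which upper-bounds the treewidth. Since G has at least one edge (e.g. 9–1), it is not an edgeless graph, so tw(G) ≥ 1. Therefore the treewidth is 1.

Treewidth 1.
One such decomposition:
Bags: B1 = {1, 9}  B2 = {1, 2}  B3 = {2, 10}  B4 = {4, 10}  B5 = {4, 5}  B6 = {3, 5}  B7 = {3, 8}  B8 = {6, 8}  B9 = {6, 7}
Tree: B1–B2, B2–B3, B3–B4, B4–B5, B5–B6, B6–B7, B7–B8, B8–B9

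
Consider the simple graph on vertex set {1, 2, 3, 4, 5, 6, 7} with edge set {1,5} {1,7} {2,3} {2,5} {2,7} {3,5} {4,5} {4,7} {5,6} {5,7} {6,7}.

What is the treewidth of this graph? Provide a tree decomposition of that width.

Treewidth 2.
Bags: B1 = {2, 5, 7}  B2 = {5, 6, 7}  B3 = {1, 5, 7}  B4 = {4, 5, 7}  B5 = {2, 3, 5}
Tree: B1–B2, B1–B3, B3–B4, B1–B5

Every bag has size at most 3, so the width is 3 − 1 = 2 and tw(G) ≤ 2. For the lower bound, the 3 vertices {2, 3, 5} are pairwise adjacent, and any tree decomposition puts a clique entirely inside one bag — forcing width ≥ 2. Combining the bounds, tw(G) = 2.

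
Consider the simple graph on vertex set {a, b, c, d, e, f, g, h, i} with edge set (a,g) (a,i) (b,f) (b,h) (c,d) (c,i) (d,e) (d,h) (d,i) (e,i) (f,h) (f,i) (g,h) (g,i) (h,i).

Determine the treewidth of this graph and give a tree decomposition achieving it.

Treewidth 2.
One such decomposition:
Bags: B1 = {g, h, i}  B2 = {d, h, i}  B3 = {c, d, i}  B4 = {f, h, i}  B5 = {b, f, h}  B6 = {a, g, i}  B7 = {d, e, i}
Tree: B1–B2, B2–B3, B1–B4, B4–B5, B1–B6, B2–B7

The largest bag has 3 vertices, giving width 2; this decomposition certifies tw(G) ≤ 2. Conversely, {b, f, h} is a clique of size 3, and the vertices of any clique must share a bag in every tree decomposition; so some bag has ≥ 3 vertices and tw(G) ≥ 2. Therefore the treewidth is 2.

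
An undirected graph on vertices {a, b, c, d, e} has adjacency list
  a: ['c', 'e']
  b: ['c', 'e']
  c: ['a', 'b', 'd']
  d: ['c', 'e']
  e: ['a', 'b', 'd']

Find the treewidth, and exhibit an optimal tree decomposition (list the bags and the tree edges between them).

Treewidth 2.
One optimal decomposition is:
Bags: B1 = {b, c, e}  B2 = {c, d, e}  B3 = {a, c, e}
Tree: B1–B2, B2–B3

Each bag holds 3 vertices, so the decomposition has width 2, which upper-bounds the treewidth. For the lower bound, G contains the cycle e–b–c–d–e, so G is not a forest; only forests have treewidth ≤ 1, hence tw(G) ≥ 2. Hence tw(G) = 2 exactly.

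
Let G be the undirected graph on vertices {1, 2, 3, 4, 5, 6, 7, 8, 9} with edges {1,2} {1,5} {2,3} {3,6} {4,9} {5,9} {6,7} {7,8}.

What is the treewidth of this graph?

1

A width-1 tree decomposition is:
Bags: B1 = {4, 9}  B2 = {5, 9}  B3 = {1, 5}  B4 = {1, 2}  B5 = {2, 3}  B6 = {3, 6}  B7 = {6, 7}  B8 = {7, 8}
Tree: B1–B2, B2–B3, B3–B4, B4–B5, B5–B6, B6–B7, B7–B8
The largest bag has 2 vertices, giving width 1; this decomposition certifies tw(G) ≤ 1. Since G has at least one edge (e.g. 4–9), it is not an edgeless graph, so tw(G) ≥ 1. Therefore the treewidth is 1.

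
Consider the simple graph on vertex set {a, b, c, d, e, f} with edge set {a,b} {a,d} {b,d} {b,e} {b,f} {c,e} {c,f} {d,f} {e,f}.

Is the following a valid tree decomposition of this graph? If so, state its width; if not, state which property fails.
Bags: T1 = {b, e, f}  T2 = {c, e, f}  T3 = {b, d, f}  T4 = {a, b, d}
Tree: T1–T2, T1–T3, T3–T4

Yes; width 2.

Vertex coverage: the bags together contain {a, b, c, d, e, f}, the full vertex set. Edge coverage: each edge of G has both endpoints in at least one bag. Running intersection: for every vertex, the bags containing it form a connected subtree. All three properties hold, so this is a valid tree decomposition of width max|bag| − 1 = 2, and hence tw(G) ≤ 2.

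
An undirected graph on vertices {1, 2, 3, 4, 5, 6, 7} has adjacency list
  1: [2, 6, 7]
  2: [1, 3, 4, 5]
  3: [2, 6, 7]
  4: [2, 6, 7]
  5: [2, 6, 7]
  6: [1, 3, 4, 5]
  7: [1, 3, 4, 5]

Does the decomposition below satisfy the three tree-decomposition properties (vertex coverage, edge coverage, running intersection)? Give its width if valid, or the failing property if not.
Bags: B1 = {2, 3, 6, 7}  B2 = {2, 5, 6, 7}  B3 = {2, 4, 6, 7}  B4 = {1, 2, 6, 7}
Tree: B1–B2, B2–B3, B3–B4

Every vertex of G appears in some bag (union = {1, 2, 3, 4, 5, 6, 7}); every edge is covered by a bag; and for each vertex v the set of bags containing v is connected in the bag tree. The decomposition is therefore valid. The largest bag has 4 vertices, so the width is 3.

Yes; width 3.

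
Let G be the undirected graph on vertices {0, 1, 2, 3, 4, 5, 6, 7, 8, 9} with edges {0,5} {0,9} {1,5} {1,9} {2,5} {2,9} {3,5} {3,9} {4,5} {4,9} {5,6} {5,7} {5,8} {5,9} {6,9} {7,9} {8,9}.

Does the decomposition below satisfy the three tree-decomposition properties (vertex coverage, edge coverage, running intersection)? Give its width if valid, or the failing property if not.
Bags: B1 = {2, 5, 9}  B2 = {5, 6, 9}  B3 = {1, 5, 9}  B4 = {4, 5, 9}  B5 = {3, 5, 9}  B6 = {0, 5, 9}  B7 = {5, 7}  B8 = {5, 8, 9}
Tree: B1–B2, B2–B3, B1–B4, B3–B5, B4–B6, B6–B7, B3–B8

No — edge (9,7) lies in no bag.

A tree decomposition must satisfy three properties: every vertex lies in some bag; for every edge, both endpoints lie together in some bag; and for every vertex, the bags containing it form a connected subtree. Here edge (9,7) lies in no bag, so the decomposition is invalid.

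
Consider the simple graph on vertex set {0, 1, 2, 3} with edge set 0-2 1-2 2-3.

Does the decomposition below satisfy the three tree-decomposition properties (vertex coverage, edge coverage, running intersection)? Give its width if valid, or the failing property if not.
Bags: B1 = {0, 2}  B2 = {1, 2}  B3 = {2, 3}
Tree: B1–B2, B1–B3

Yes; width 1.

Checking the three conditions: (i) the bags cover all of {0, 1, 2, 3}; (ii) for each edge, some bag contains both endpoints; (iii) the bags containing any fixed vertex form a subtree. All hold, so the decomposition is valid with width 2 − 1 = 1.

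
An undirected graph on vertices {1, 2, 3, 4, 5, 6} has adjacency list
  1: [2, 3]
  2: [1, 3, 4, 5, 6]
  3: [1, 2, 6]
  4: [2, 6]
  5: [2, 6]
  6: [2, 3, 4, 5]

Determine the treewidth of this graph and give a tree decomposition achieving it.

Treewidth 2.
One such decomposition:
Bags: B1 = {2, 4, 6}  B2 = {2, 5, 6}  B3 = {2, 3, 6}  B4 = {1, 2, 3}
Tree: B1–B2, B2–B3, B3–B4

Each bag holds 3 vertices, so the decomposition has width 2, which upper-bounds the treewidth. For the lower bound, the 3 vertices {1, 2, 3} are pairwise adjacent, and any tree decomposition puts a clique entirely inside one bag — forcing width ≥ 2. The upper and lower bounds meet at 2, so that is the treewidth.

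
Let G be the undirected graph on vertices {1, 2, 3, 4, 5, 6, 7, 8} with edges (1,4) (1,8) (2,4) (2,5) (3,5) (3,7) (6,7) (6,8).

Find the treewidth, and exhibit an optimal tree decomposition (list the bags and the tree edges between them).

Treewidth 2.
One such decomposition:
Bags: B1 = {1, 4, 8}  B2 = {4, 6, 8}  B3 = {4, 6, 7}  B4 = {3, 4, 7}  B5 = {3, 4, 5}  B6 = {2, 4, 5}
Tree: B1–B2, B2–B3, B3–B4, B4–B5, B5–B6

Every bag has size at most 3, so the width is 3 − 1 = 2 and tw(G) ≤ 2. The edges 4–1–8–6–7–3–5–2–4 form a cycle, so G is not a tree and its treewidth is at least 2. The upper and lower bounds meet at 2, so that is the treewidth.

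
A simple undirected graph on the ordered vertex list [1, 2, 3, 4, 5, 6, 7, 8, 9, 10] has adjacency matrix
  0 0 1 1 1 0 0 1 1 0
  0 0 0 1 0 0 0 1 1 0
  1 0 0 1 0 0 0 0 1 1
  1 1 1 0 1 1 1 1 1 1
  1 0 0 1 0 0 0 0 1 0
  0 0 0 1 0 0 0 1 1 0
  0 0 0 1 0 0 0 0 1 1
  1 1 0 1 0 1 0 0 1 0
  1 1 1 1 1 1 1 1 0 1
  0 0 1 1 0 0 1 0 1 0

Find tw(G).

A width-3 tree decomposition is:
Bags: B1 = {1, 4, 8, 9}  B2 = {1, 3, 4, 9}  B3 = {4, 6, 8, 9}  B4 = {1, 4, 5, 9}  B5 = {3, 4, 9, 10}  B6 = {2, 4, 8, 9}  B7 = {4, 7, 9, 10}
Tree: B1–B2, B1–B3, B1–B4, B2–B5, B3–B6, B5–B7
Every bag has size at most 4, so the width is 4 − 1 = 3 and tw(G) ≤ 3. Conversely, {1, 4, 8, 9} is a clique of size 4, and the vertices of any clique must share a bag in every tree decomposition; so some bag has ≥ 4 vertices and tw(G) ≥ 3. Therefore the treewidth is 3.

3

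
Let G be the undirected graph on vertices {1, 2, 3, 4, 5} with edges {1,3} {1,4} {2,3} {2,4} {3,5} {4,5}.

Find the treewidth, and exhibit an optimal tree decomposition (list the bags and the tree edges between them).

Each bag holds 3 vertices, so the decomposition has width 2, which upper-bounds the treewidth. Since 1–3–2–4–1 is a cycle in G, G is not acyclic. Forests are exactly the graphs of treewidth ≤ 1, so tw(G) ≥ 2. Hence tw(G) = 2 exactly.

Treewidth 2.
One optimal decomposition is:
Bags: B1 = {1, 3, 4}  B2 = {2, 3, 4}  B3 = {3, 4, 5}
Tree: B1–B2, B2–B3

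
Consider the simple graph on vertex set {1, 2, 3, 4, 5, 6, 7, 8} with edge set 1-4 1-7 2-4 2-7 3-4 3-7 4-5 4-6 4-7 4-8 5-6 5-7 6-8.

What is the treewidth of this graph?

A width-2 tree decomposition is:
Bags: B1 = {3, 4, 7}  B2 = {4, 5, 7}  B3 = {1, 4, 7}  B4 = {4, 5, 6}  B5 = {4, 6, 8}  B6 = {2, 4, 7}
Tree: B1–B2, B1–B3, B2–B4, B4–B5, B3–B6
Every bag has size at most 3, so the width is 3 − 1 = 2 and tw(G) ≤ 2. On the other hand G contains the 3-clique {4, 6, 8}. A clique must lie in a single bag of any decomposition, so no decomposition can have width below 2. Hence tw(G) = 2 exactly.

2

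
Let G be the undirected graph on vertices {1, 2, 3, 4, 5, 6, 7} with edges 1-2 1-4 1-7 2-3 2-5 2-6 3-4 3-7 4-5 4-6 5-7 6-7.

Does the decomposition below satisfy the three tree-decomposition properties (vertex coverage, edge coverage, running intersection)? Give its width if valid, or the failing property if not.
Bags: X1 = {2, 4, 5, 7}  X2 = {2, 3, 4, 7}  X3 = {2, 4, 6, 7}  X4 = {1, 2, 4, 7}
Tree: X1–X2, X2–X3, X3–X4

Yes; width 3.

Every vertex of G appears in some bag (union = {1, 2, 3, 4, 5, 6, 7}); every edge is covered by a bag; and for each vertex v the set of bags containing v is connected in the bag tree. The decomposition is therefore valid. The largest bag has 4 vertices, so the width is 3.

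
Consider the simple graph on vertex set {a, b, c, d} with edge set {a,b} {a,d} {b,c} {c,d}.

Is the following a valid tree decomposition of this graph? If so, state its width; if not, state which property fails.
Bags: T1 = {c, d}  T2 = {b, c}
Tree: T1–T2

No — vertex a appears in no bag.

A tree decomposition must satisfy three properties: every vertex lies in some bag; for every edge, both endpoints lie together in some bag; and for every vertex, the bags containing it form a connected subtree. Here vertex a appears in no bag, so the decomposition is invalid.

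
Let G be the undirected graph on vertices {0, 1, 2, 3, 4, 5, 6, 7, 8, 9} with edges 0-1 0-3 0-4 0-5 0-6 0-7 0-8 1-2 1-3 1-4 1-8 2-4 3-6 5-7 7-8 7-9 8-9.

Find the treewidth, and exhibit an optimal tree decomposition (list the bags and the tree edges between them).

Each bag holds 3 vertices, so the decomposition has width 2, which upper-bounds the treewidth. On the other hand G contains the 3-clique {0, 1, 8}. A clique must lie in a single bag of any decomposition, so no decomposition can have width below 2. Therefore the treewidth is 2.

Treewidth 2.
One optimal decomposition is:
Bags: B1 = {0, 1, 8}  B2 = {0, 7, 8}  B3 = {0, 1, 3}  B4 = {0, 1, 4}  B5 = {0, 3, 6}  B6 = {7, 8, 9}  B7 = {0, 5, 7}  B8 = {1, 2, 4}
Tree: B1–B2, B1–B3, B1–B4, B3–B5, B2–B6, B2–B7, B4–B8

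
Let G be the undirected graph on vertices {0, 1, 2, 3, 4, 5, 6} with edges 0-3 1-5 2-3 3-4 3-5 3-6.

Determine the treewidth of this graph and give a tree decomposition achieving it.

Treewidth 1.
Bags: B1 = {3, 6}  B2 = {3, 4}  B3 = {2, 3}  B4 = {0, 3}  B5 = {3, 5}  B6 = {1, 5}
Tree: B1–B2, B1–B3, B1–B4, B1–B5, B5–B6

The largest bag has 2 vertices, giving width 1; this decomposition certifies tw(G) ≤ 1. G has an edge, so its treewidth is at least 1. Hence tw(G) = 1 exactly.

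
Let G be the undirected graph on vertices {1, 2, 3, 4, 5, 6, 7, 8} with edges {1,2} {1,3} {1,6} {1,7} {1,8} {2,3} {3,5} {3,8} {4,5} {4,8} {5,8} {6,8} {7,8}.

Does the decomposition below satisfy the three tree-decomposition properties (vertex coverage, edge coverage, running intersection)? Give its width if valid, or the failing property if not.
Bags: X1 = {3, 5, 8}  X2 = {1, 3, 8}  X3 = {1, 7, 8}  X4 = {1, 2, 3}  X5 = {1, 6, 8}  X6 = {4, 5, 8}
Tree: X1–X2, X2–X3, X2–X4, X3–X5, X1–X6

Yes; width 2.

Checking the three conditions: (i) the bags cover all of {1, 2, 3, 4, 5, 6, 7, 8}; (ii) for each edge, some bag contains both endpoints; (iii) the bags containing any fixed vertex form a subtree. All hold, so the decomposition is valid with width 3 − 1 = 2.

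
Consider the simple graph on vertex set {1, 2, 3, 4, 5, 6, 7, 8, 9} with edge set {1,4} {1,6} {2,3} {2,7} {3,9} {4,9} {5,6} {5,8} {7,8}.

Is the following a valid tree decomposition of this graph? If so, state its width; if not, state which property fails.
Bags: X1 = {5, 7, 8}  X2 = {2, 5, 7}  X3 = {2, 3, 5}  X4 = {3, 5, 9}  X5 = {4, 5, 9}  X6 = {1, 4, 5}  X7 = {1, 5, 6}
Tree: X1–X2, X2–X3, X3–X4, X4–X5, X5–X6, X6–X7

Every vertex of G appears in some bag (union = {1, 2, 3, 4, 5, 6, 7, 8, 9}); every edge is covered by a bag; and for each vertex v the set of bags containing v is connected in the bag tree. The decomposition is therefore valid. The largest bag has 3 vertices, so the width is 2.

Yes; width 2.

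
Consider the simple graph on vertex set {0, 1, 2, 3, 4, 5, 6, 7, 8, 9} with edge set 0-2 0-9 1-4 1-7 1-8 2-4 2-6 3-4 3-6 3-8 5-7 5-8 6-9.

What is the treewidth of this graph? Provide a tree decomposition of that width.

Treewidth 2.
Bags: B1 = {0, 2, 9}  B2 = {2, 6, 9}  B3 = {2, 4, 6}  B4 = {3, 4, 6}  B5 = {1, 3, 4}  B6 = {1, 3, 8}  B7 = {1, 7, 8}  B8 = {5, 7, 8}
Tree: B1–B2, B2–B3, B3–B4, B4–B5, B5–B6, B6–B7, B7–B8

The largest bag has 3 vertices, giving width 2; this decomposition certifies tw(G) ≤ 2. Since 0–9–6–2–0 is a cycle in G, G is not acyclic. Forests are exactly the graphs of treewidth ≤ 1, so tw(G) ≥ 2. Therefore the treewidth is 2.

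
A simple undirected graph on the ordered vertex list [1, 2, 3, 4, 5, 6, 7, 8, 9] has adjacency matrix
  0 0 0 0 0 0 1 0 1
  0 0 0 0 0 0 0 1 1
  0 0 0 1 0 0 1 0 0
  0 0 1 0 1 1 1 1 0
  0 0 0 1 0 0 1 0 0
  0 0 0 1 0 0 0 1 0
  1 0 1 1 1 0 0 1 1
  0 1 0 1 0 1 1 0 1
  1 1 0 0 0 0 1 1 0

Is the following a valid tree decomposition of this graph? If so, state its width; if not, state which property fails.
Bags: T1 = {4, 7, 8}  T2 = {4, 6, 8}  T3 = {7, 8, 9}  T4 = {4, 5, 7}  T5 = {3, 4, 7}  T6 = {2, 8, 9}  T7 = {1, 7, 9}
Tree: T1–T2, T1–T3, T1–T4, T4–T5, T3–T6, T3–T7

Vertex coverage: the bags together contain {1, 2, 3, 4, 5, 6, 7, 8, 9}, the full vertex set. Edge coverage: each edge of G has both endpoints in at least one bag. Running intersection: for every vertex, the bags containing it form a connected subtree. All three properties hold, so this is a valid tree decomposition of width max|bag| − 1 = 2, and hence tw(G) ≤ 2.

Yes; width 2.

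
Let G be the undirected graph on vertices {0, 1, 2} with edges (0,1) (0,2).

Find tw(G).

A width-1 tree decomposition is:
Bags: B1 = {0, 2}  B2 = {0, 1}
Tree: B1–B2
The largest bag has 2 vertices, giving width 1; this decomposition certifies tw(G) ≤ 1. Any graph with an edge has treewidth ≥ 1, and G has the edge 0–2. Combining the bounds, tw(G) = 1.

1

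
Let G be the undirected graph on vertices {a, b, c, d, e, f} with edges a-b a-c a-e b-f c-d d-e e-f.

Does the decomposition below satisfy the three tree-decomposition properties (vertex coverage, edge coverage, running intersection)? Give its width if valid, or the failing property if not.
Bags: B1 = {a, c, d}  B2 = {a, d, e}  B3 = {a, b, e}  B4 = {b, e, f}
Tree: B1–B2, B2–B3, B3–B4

Yes; width 2.

Checking the three conditions: (i) the bags cover all of {a, b, c, d, e, f}; (ii) for each edge, some bag contains both endpoints; (iii) the bags containing any fixed vertex form a subtree. All hold, so the decomposition is valid with width 3 − 1 = 2.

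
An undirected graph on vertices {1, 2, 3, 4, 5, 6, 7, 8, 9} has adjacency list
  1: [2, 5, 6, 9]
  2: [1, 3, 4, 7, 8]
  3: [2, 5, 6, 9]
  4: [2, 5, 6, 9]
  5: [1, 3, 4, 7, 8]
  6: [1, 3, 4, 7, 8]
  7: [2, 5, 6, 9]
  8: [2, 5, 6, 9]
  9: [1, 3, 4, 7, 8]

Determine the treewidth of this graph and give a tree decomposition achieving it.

Treewidth 4.
One such decomposition:
Bags: B1 = {2, 4, 5, 6, 9}  B2 = {2, 3, 5, 6, 9}  B3 = {1, 2, 5, 6, 9}  B4 = {2, 5, 6, 8, 9}  B5 = {2, 5, 6, 7, 9}
Tree: B1–B2, B2–B3, B3–B4, B4–B5

Every bag has size at most 5, so the width is 5 − 1 = 4 and tw(G) ≤ 4. For the lower bound: the 5 vertex sets {4,9}, {2,3}, {1,6}, {5}, {8} are disjoint, each induces a connected subgraph, and every pair is joined by at least one edge of G. Contracting each set to a single vertex therefore yields K_{5} as a minor, and since treewidth is minor-monotone, tw(G) ≥ tw(K_{5}) = 4. Hence tw(G) = 4 exactly.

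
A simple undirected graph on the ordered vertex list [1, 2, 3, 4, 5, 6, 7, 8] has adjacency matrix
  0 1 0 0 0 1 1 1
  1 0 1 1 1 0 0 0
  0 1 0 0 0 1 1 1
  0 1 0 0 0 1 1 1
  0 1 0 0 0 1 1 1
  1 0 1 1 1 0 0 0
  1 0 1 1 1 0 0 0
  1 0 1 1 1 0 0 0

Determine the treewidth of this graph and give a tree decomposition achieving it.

Treewidth 4.
One such decomposition:
Bags: B1 = {2, 5, 6, 7, 8}  B2 = {1, 2, 6, 7, 8}  B3 = {2, 3, 6, 7, 8}  B4 = {2, 4, 6, 7, 8}
Tree: B1–B2, B2–B3, B3–B4

The largest bag has 5 vertices, giving width 4; this decomposition certifies tw(G) ≤ 4. For the lower bound: the 5 vertex sets {2,5}, {1,7}, {3,8}, {6}, {4} are disjoint, each induces a connected subgraph, and every pair is joined by at least one edge of G. Contracting each set to a single vertex therefore yields K_{5} as a minor, and since treewidth is minor-monotone, tw(G) ≥ tw(K_{5}) = 4. The upper and lower bounds meet at 4, so that is the treewidth.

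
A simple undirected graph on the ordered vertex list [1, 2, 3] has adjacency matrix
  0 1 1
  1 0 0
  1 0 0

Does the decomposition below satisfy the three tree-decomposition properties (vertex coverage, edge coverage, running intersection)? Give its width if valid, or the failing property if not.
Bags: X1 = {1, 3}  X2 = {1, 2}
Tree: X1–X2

Yes; width 1.

Vertex coverage: the bags together contain {1, 2, 3}, the full vertex set. Edge coverage: each edge of G has both endpoints in at least one bag. Running intersection: for every vertex, the bags containing it form a connected subtree. All three properties hold, so this is a valid tree decomposition of width max|bag| − 1 = 1, and hence tw(G) ≤ 1.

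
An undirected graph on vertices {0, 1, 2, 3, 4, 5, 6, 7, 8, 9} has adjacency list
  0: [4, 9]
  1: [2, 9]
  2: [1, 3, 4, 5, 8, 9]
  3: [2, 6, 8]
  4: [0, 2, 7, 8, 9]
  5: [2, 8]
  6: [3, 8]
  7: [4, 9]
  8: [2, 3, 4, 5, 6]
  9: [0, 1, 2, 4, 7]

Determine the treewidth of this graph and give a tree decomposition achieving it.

Treewidth 2.
Bags: B1 = {2, 4, 9}  B2 = {1, 2, 9}  B3 = {0, 4, 9}  B4 = {2, 4, 8}  B5 = {4, 7, 9}  B6 = {2, 3, 8}  B7 = {3, 6, 8}  B8 = {2, 5, 8}
Tree: B1–B2, B1–B3, B1–B4, B3–B5, B4–B6, B6–B7, B6–B8

Every bag has size at most 3, so the width is 3 − 1 = 2 and tw(G) ≤ 2. On the other hand G contains the 3-clique {0, 4, 9}. A clique must lie in a single bag of any decomposition, so no decomposition can have width below 2. Therefore the treewidth is 2.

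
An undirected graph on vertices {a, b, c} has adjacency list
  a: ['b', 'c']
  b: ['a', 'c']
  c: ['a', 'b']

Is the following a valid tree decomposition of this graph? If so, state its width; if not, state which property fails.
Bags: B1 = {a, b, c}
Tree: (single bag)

Checking the three conditions: (i) the bags cover all of {a, b, c}; (ii) for each edge, some bag contains both endpoints; (iii) the bags containing any fixed vertex form a subtree. All hold, so the decomposition is valid with width 3 − 1 = 2.

Yes; width 2.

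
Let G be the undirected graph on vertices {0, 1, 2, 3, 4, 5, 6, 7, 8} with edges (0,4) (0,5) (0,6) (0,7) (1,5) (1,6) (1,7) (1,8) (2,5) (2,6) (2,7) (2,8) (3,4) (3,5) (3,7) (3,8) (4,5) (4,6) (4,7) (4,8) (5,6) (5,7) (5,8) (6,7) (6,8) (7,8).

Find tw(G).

4

A width-4 tree decomposition is:
Bags: B1 = {1, 5, 6, 7, 8}  B2 = {4, 5, 6, 7, 8}  B3 = {3, 4, 5, 7, 8}  B4 = {0, 4, 5, 6, 7}  B5 = {2, 5, 6, 7, 8}
Tree: B1–B2, B2–B3, B2–B4, B1–B5
The largest bag has 5 vertices, giving width 4; this decomposition certifies tw(G) ≤ 4. Conversely, {3, 4, 5, 7, 8} is a clique of size 5, and the vertices of any clique must share a bag in every tree decomposition; so some bag has ≥ 5 vertices and tw(G) ≥ 4. Hence tw(G) = 4 exactly.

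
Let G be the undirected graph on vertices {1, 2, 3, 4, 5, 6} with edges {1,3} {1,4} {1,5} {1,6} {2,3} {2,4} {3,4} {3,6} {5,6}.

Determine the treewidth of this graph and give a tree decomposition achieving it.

Every bag has size at most 3, so the width is 3 − 1 = 2 and tw(G) ≤ 2. On the other hand G contains the 3-clique {1, 3, 4}. A clique must lie in a single bag of any decomposition, so no decomposition can have width below 2. Therefore the treewidth is 2.

Treewidth 2.
One optimal decomposition is:
Bags: B1 = {1, 3, 6}  B2 = {1, 3, 4}  B3 = {2, 3, 4}  B4 = {1, 5, 6}
Tree: B1–B2, B2–B3, B1–B4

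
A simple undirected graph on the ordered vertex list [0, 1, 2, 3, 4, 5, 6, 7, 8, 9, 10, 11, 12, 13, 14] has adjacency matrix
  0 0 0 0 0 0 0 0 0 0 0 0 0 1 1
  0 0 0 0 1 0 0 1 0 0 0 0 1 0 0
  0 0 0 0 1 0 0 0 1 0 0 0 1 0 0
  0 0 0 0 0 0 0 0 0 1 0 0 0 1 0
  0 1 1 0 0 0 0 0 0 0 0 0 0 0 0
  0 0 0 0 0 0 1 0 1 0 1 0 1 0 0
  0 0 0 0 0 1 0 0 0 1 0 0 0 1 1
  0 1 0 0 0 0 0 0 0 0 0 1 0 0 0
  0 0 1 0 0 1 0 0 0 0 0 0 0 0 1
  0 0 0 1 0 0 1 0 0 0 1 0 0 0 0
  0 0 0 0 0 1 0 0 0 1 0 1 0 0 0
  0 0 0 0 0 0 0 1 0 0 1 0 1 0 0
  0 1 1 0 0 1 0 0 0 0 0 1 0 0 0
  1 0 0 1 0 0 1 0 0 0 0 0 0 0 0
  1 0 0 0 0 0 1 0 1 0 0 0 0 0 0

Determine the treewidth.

3

A width-3 tree decomposition is:
Bags: B1 = {0, 3, 9, 13}  B2 = {0, 6, 9, 13}  B3 = {0, 6, 9, 14}  B4 = {6, 9, 10, 14}  B5 = {5, 6, 10, 14}  B6 = {5, 8, 10, 14}  B7 = {5, 8, 10, 11}  B8 = {5, 8, 11, 12}  B9 = {2, 8, 11, 12}  B10 = {2, 7, 11, 12}  B11 = {1, 2, 7, 12}  B12 = {1, 2, 4, 7}
Tree: B1–B2, B2–B3, B3–B4, B4–B5, B5–B6, B6–B7, B7–B8, B8–B9, B9–B10, B10–B11, B11–B12
Each bag holds 4 vertices, so the decomposition has width 3, which upper-bounds the treewidth. For the lower bound: the 4 vertex sets {0,3,13}, {9}, {6}, {5,8,10,14} are disjoint, each induces a connected subgraph, and every pair is joined by at least one edge of G. Contracting each set to a single vertex therefore yields K_{4} as a minor, and since treewidth is minor-monotone, tw(G) ≥ tw(K_{4}) = 3. The upper and lower bounds meet at 3, so that is the treewidth.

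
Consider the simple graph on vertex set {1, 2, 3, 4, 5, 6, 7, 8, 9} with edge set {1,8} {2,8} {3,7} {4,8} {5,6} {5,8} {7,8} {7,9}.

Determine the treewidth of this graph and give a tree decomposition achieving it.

Treewidth 1.
Bags: B1 = {5, 8}  B2 = {1, 8}  B3 = {7, 8}  B4 = {7, 9}  B5 = {5, 6}  B6 = {4, 8}  B7 = {3, 7}  B8 = {2, 8}
Tree: B1–B2, B1–B3, B3–B4, B1–B5, B1–B6, B4–B7, B1–B8

Every bag has size at most 2, so the width is 2 − 1 = 1 and tw(G) ≤ 1. Any graph with an edge has treewidth ≥ 1, and G has the edge 5–8. Combining the bounds, tw(G) = 1.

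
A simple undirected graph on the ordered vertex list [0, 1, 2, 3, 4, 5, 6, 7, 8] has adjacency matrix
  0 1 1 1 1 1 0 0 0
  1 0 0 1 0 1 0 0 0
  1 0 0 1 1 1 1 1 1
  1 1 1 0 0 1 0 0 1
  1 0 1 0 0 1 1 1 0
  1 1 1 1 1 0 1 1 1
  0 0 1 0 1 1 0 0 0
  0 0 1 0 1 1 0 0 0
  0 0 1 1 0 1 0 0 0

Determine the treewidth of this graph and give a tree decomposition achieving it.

Every bag has size at most 4, so the width is 4 − 1 = 3 and tw(G) ≤ 3. On the other hand G contains the 4-clique {0, 1, 3, 5}. A clique must lie in a single bag of any decomposition, so no decomposition can have width below 3. The upper and lower bounds meet at 3, so that is the treewidth.

Treewidth 3.
One optimal decomposition is:
Bags: B1 = {0, 2, 4, 5}  B2 = {0, 2, 3, 5}  B3 = {2, 4, 5, 7}  B4 = {2, 3, 5, 8}  B5 = {2, 4, 5, 6}  B6 = {0, 1, 3, 5}
Tree: B1–B2, B1–B3, B2–B4, B3–B5, B2–B6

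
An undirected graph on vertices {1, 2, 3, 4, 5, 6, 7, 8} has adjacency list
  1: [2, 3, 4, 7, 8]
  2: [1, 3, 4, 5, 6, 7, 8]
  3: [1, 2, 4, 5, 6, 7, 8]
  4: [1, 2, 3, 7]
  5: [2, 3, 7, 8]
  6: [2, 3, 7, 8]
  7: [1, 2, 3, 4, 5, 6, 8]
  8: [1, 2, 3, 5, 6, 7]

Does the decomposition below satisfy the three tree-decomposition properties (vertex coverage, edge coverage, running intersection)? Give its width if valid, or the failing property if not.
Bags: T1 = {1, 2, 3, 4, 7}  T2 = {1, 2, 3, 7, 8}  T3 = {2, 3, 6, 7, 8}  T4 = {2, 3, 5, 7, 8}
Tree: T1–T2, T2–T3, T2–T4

Every vertex of G appears in some bag (union = {1, 2, 3, 4, 5, 6, 7, 8}); every edge is covered by a bag; and for each vertex v the set of bags containing v is connected in the bag tree. The decomposition is therefore valid. The largest bag has 5 vertices, so the width is 4.

Yes; width 4.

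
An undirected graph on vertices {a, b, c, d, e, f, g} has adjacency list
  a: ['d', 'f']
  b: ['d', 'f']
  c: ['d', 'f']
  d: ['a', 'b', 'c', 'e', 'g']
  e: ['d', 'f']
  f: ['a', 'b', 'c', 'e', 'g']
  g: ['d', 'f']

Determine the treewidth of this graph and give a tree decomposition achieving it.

The largest bag has 3 vertices, giving width 2; this decomposition certifies tw(G) ≤ 2. The edges f–c–d–g–f form a cycle, so G is not a tree and its treewidth is at least 2. Therefore the treewidth is 2.

Treewidth 2.
One such decomposition:
Bags: B1 = {c, d, f}  B2 = {d, f, g}  B3 = {d, e, f}  B4 = {a, d, f}  B5 = {b, d, f}
Tree: B1–B2, B2–B3, B3–B4, B4–B5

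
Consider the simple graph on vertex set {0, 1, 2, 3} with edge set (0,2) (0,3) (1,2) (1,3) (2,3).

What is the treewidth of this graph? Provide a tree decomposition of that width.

The largest bag has 3 vertices, giving width 2; this decomposition certifies tw(G) ≤ 2. Conversely, {0, 2, 3} is a clique of size 3, and the vertices of any clique must share a bag in every tree decomposition; so some bag has ≥ 3 vertices and tw(G) ≥ 2. The upper and lower bounds meet at 2, so that is the treewidth.

Treewidth 2.
One such decomposition:
Bags: B1 = {0, 2, 3}  B2 = {1, 2, 3}
Tree: B1–B2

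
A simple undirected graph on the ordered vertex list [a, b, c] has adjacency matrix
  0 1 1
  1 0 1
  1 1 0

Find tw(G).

2

A width-2 tree decomposition is:
Bags: B1 = {a, b, c}
Tree: (single bag)
With just one bag of size 3, the width is 3 − 1 = 2, so tw(G) ≤ 2. On the other hand G contains the 3-clique {a, b, c}. A clique must lie in a single bag of any decomposition, so no decomposition can have width below 2. Combining the bounds, tw(G) = 2.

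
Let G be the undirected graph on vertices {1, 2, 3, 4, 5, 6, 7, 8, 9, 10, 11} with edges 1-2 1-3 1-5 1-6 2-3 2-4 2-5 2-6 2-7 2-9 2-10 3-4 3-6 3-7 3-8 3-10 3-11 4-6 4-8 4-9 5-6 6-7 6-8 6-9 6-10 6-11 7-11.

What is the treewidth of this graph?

A width-3 tree decomposition is:
Bags: B1 = {2, 3, 4, 6}  B2 = {1, 2, 3, 6}  B3 = {2, 3, 6, 7}  B4 = {2, 4, 6, 9}  B5 = {2, 3, 6, 10}  B6 = {1, 2, 5, 6}  B7 = {3, 4, 6, 8}  B8 = {3, 6, 7, 11}
Tree: B1–B2, B1–B3, B1–B4, B3–B5, B2–B6, B1–B7, B3–B8
Each bag holds 4 vertices, so the decomposition has width 3, which upper-bounds the treewidth. Conversely, {3, 4, 6, 8} is a clique of size 4, and the vertices of any clique must share a bag in every tree decomposition; so some bag has ≥ 4 vertices and tw(G) ≥ 3. The upper and lower bounds meet at 3, so that is the treewidth.

3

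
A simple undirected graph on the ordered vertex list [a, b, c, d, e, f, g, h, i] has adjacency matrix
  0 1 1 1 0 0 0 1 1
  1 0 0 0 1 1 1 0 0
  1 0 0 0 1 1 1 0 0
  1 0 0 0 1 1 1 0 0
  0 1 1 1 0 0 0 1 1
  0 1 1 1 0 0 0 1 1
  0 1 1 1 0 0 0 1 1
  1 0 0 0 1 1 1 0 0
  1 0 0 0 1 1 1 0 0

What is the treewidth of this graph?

A width-4 tree decomposition is:
Bags: B1 = {a, b, e, f, g}  B2 = {a, e, f, g, h}  B3 = {a, c, e, f, g}  B4 = {a, d, e, f, g}  B5 = {a, e, f, g, i}
Tree: B1–B2, B2–B3, B3–B4, B4–B5
The largest bag has 5 vertices, giving width 4; this decomposition certifies tw(G) ≤ 4. For the lower bound: the 5 vertex sets {b,f}, {e,h}, {a,c}, {g}, {d} are disjoint, each induces a connected subgraph, and every pair is joined by at least one edge of G. Contracting each set to a single vertex therefore yields K_{5} as a minor, and since treewidth is minor-monotone, tw(G) ≥ tw(K_{5}) = 4. Therefore the treewidth is 4.

4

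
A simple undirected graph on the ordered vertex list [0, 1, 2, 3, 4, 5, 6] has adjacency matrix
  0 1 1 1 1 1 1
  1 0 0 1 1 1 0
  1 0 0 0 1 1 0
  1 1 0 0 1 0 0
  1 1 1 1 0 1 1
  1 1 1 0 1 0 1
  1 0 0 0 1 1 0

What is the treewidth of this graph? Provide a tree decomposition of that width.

Treewidth 3.
One such decomposition:
Bags: B1 = {0, 1, 3, 4}  B2 = {0, 1, 4, 5}  B3 = {0, 4, 5, 6}  B4 = {0, 2, 4, 5}
Tree: B1–B2, B2–B3, B2–B4

Every bag has size at most 4, so the width is 4 − 1 = 3 and tw(G) ≤ 3. On the other hand G contains the 4-clique {0, 1, 3, 4}. A clique must lie in a single bag of any decomposition, so no decomposition can have width below 3. Combining the bounds, tw(G) = 3.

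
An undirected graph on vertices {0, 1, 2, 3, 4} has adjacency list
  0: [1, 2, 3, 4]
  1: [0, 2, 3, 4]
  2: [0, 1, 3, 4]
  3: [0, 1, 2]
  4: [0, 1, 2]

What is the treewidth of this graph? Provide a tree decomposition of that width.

Every bag has size at most 4, so the width is 4 − 1 = 3 and tw(G) ≤ 3. Conversely, {0, 1, 2, 3} is a clique of size 4, and the vertices of any clique must share a bag in every tree decomposition; so some bag has ≥ 4 vertices and tw(G) ≥ 3. Therefore the treewidth is 3.

Treewidth 3.
One optimal decomposition is:
Bags: B1 = {0, 1, 2, 3}  B2 = {0, 1, 2, 4}
Tree: B1–B2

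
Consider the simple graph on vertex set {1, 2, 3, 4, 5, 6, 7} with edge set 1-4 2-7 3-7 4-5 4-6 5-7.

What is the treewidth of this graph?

1

A width-1 tree decomposition is:
Bags: B1 = {4, 5}  B2 = {4, 6}  B3 = {5, 7}  B4 = {1, 4}  B5 = {3, 7}  B6 = {2, 7}
Tree: B1–B2, B1–B3, B2–B4, B3–B5, B3–B6
The largest bag has 2 vertices, giving width 1; this decomposition certifies tw(G) ≤ 1. Any graph with an edge has treewidth ≥ 1, and G has the edge 4–5. Therefore the treewidth is 1.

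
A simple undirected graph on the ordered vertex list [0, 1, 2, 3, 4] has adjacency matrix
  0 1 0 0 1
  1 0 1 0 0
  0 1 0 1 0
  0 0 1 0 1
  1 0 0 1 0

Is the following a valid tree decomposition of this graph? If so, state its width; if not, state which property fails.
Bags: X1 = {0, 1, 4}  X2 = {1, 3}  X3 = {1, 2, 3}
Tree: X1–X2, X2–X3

A tree decomposition must satisfy three properties: every vertex lies in some bag; for every edge, both endpoints lie together in some bag; and for every vertex, the bags containing it form a connected subtree. Here edge (4,3) lies in no bag, so the decomposition is invalid.

No — edge (4,3) lies in no bag.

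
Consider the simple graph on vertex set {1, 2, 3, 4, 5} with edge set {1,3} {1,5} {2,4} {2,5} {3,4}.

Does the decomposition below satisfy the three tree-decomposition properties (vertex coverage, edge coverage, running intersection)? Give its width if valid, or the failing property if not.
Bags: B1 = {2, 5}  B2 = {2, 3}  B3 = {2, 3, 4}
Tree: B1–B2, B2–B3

No — vertex 1 appears in no bag.

A tree decomposition must satisfy three properties: every vertex lies in some bag; for every edge, both endpoints lie together in some bag; and for every vertex, the bags containing it form a connected subtree. Here vertex 1 appears in no bag, so the decomposition is invalid.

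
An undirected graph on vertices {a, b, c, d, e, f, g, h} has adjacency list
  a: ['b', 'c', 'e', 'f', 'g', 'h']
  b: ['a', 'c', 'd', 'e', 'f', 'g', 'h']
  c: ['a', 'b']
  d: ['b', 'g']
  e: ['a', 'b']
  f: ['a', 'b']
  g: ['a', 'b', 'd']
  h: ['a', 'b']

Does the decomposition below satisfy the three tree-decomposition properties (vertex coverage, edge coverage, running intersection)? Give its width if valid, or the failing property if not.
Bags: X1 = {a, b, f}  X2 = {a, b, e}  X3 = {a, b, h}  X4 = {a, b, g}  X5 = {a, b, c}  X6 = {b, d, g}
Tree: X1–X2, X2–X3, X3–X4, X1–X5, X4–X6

Yes; width 2.

Every vertex of G appears in some bag (union = {a, b, c, d, e, f, g, h}); every edge is covered by a bag; and for each vertex v the set of bags containing v is connected in the bag tree. The decomposition is therefore valid. The largest bag has 3 vertices, so the width is 2.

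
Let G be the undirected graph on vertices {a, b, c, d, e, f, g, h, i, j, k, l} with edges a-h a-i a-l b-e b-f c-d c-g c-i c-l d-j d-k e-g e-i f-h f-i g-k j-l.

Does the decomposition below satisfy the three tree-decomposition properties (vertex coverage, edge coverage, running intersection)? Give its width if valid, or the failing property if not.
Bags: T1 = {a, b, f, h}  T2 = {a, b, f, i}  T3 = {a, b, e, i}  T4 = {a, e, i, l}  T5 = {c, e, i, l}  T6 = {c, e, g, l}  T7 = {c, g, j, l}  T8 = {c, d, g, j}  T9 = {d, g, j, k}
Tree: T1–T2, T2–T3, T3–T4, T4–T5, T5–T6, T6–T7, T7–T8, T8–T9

Every vertex of G appears in some bag (union = {a, b, c, d, e, f, g, h, i, j, k, l}); every edge is covered by a bag; and for each vertex v the set of bags containing v is connected in the bag tree. The decomposition is therefore valid. The largest bag has 4 vertices, so the width is 3.

Yes; width 3.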